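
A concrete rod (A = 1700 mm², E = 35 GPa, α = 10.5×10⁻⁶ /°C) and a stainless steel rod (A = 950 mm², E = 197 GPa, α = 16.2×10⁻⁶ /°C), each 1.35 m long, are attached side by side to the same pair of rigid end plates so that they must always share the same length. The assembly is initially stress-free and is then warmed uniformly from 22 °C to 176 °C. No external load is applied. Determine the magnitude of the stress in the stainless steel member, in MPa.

Both members must finish at the same length. With the larger α, the stainless steel tends to over-expand; the plates restrain it, putting the stainless steel in compression and the concrete in tension. With no external load the two internal forces are equal and opposite, magnitude P.
Compatibility of the two members (thermal + elastic change equal): (α₁ − α₂)ΔT = P·[1/(A₁E₁) + 1/(A₂E₂)].
|α₁ − α₂|·ΔT = 5.7×10⁻⁶ × 154 = 0.0008778.
1/(A₁E₁) + 1/(A₂E₂) = 1/(1700×35×10³) + 1/(950×197×10³) = 2.215×10⁻⁸ N⁻¹.
P = 0.0008778 / 2.215×10⁻⁸ = 39630 N = 39.63 kN.
σ_{stainless steel} = P/A₂ = 39630/950 = 41.72 MPa, compressive.

σ ≈ 41.7 MPa (compressive)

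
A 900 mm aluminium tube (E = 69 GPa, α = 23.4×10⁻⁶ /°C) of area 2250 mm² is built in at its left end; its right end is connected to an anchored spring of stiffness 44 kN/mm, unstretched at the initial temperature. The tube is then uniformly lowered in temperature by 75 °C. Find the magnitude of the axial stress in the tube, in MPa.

Free thermal contraction: δ_free = αΔT L = 23.4×10⁻⁶ × 75 × 900 = 1.579 mm.
Let P be the tensile force in the spring. The tube extends elastically by PL/(AE) and the spring stretches by P/k; together these equal δ_free.
P [ L/(AE) + 1/k ] = δ_free → P [ 900/(2250×69×10³) + 1/(44×10³) ] = 1.579.
P = 1.579 / 2.852×10⁻⁵ = 55370 N.
σ = P/A = 55370/2250 = 24.61 MPa.

σ ≈ 24.6 MPa (tensile)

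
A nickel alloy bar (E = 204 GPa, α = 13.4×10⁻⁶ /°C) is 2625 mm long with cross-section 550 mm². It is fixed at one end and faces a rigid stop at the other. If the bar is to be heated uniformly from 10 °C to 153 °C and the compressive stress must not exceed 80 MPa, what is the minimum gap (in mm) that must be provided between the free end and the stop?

g ≈ 4 mm

Free expansion if unrestrained: δ_free = αΔT L = 13.4×10⁻⁶ × 143 × 2625 = 5.03 mm.
At the allowable stress the elastic shortening the wall may impose is σL/E = 80 × 2625 / (204×10³) = 1.029 mm.
The gap must absorb the remainder: g_min = 5.03 − 1.029 = 4.001 mm.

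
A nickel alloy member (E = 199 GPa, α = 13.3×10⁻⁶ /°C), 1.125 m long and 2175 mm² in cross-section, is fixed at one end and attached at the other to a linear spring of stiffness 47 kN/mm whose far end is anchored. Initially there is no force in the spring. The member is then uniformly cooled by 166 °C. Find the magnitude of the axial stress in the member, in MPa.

If the spring were absent the member would shorten by αΔT L = 13.3×10⁻⁶ × 166 × 1125 = 2.484 mm.
With a force P in the spring, the elastic change of the member is PL/(AE) and that of the spring is P/k; compatibility requires their sum to equal δ_free.
So P = δ_free / [L/(AE) + 1/k] = 2.484 / [ 1125/(2175×199×10³) + 1/(47×10³) ].
P = 2.484 / 2.388×10⁻⁵ = 104000 N.
σ = P/A = 104000/2175 = 47.83 MPa.

σ ≈ 47.8 MPa (tensile)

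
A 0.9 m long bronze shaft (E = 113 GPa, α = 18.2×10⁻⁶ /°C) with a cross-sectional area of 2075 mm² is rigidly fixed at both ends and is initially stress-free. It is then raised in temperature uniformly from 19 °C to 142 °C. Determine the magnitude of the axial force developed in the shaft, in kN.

P ≈ 525 kN (compressive)

The ends cannot move, so σ = EαΔT = 113×10³ × 18.2×10⁻⁶ × 123 = 253 MPa.
P = AEαΔT = 2075 × 113×10³ × 18.2×10⁻⁶ × 123 = 524.9 kN (compressive).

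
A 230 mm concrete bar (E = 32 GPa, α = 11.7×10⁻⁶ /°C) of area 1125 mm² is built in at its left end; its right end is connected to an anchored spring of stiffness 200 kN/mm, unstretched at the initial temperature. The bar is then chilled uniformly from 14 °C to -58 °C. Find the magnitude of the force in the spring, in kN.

P ≈ 17 kN

The unrestrained thermal change is αΔT L = 11.7×10⁻⁶ × 72 × 230 = 0.1938 mm.
With a force P in the spring, the elastic change of the bar is PL/(AE) and that of the spring is P/k; compatibility requires their sum to equal δ_free.
So P = δ_free / [L/(AE) + 1/k] = 0.1938 / [ 230/(1125×32×10³) + 1/(200×10³) ].
P = 0.1938 / 1.139×10⁻⁵ = 17010 N.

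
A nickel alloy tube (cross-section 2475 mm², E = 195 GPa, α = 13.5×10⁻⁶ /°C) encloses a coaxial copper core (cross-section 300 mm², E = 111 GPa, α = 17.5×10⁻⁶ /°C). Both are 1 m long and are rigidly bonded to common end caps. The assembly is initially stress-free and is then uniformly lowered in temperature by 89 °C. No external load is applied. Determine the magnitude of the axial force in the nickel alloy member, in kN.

P ≈ 11.1 kN (compressive in the nickel alloy)

The copper has the larger α, so on cooling it would change length more than the nickel alloy if both were free. The rigid plates force a common final length, so the copper is put into tension and the nickel alloy into compression, with equal and opposite forces P (no external load).
Compatibility of the two members (thermal + elastic change equal): (α₁ − α₂)ΔT = P·[1/(A₁E₁) + 1/(A₂E₂)].
|α₁ − α₂|·ΔT = 4×10⁻⁶ × 89 = 0.000356.
1/(A₁E₁) + 1/(A₂E₂) = 1/(2475×195×10³) + 1/(300×111×10³) = 3.21×10⁻⁸ N⁻¹.
P = 0.000356 / 3.21×10⁻⁸ = 11090 N = 11.09 kN.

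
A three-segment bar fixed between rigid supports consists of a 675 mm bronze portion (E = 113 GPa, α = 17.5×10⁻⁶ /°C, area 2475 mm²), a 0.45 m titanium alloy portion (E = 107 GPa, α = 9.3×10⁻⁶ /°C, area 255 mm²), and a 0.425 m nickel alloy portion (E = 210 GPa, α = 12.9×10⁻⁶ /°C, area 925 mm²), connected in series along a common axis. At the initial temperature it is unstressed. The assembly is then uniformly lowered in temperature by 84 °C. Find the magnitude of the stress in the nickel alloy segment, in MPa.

σ ≈ 92.5 MPa (tensile)

If the supports were absent, the total length change would be Σ αᵢΔT Lᵢ = 17.5×10⁻⁶×84×675 + 9.3×10⁻⁶×84×450 + 12.9×10⁻⁶×84×425 = 1.804 mm.
Since the ends are fixed, an axial force P builds up, equal in every segment, with P · Σ Lᵢ/(AᵢEᵢ) = δ_free.
The series flexibility is Σ Lᵢ/(AᵢEᵢ) = 675/(2475×113×10³) + 450/(255×107×10³) + 425/(925×210×10³) = 2.109×10⁻⁵ mm/N.
Hence P = δ_free / Σ(L/AE) = 1.804/2.109×10⁻⁵ = 85.54 kN (tensile).
σ_{nickel alloy} = P / A = 85540 / 925 = 92.47 MPa.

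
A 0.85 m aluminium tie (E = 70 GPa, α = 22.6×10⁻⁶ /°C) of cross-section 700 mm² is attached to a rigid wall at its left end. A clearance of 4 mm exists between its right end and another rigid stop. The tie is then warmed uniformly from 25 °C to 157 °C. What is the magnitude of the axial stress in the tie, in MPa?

σ ≈ 0 MPa

Free thermal elongation = αΔT L = 22.6×10⁻⁶ × 132 × 850 = 2.536 mm.
Since δ_free = 2.54 mm is less than the 4 mm gap, the tie never touches the wall. No axial force develops.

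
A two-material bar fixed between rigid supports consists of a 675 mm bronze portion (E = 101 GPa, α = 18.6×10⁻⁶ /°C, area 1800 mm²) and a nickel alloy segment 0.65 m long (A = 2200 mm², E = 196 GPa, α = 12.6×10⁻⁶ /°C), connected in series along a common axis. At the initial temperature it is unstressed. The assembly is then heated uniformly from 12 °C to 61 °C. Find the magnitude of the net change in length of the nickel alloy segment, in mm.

|ΔL| ≈ 0.108 mm

Free thermal expansion of the whole bar: Σ αᵢΔT Lᵢ = 18.6×10⁻⁶×49×675 + 12.6×10⁻⁶×49×650 = 1.017 mm.
The walls prevent any net length change, so an axial force P (same in every segment) develops. Compatibility: P · Σ Lᵢ/(AᵢEᵢ) = δ_free.
Σ Lᵢ/(AᵢEᵢ) = 675/(1800×101×10³) + 650/(2200×196×10³) = 5.22×10⁻⁶ mm/N.
So P = 1.017 / 5.22×10⁻⁶ = 194.7 kN, compressive.
For the nickel alloy segment, free thermal change = 12.6×10⁻⁶×49×650 = 0.4013 mm and elastic change from P = 194700×650/(2200×196×10³) = 0.2935 mm; these oppose, so the net change is 0.108 mm (segment lengthens).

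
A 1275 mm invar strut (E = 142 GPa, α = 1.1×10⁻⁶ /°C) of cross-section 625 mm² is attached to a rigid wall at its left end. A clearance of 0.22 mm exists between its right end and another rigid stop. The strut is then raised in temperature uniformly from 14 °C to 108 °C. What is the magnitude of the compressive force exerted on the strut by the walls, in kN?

Free thermal elongation = αΔT L = 1.1×10⁻⁶ × 94 × 1275 = 0.1318 mm.
Since δ_free = 0.132 mm is less than the 0.22 mm gap, the strut never touches the wall. No axial force develops.

P ≈ 0 kN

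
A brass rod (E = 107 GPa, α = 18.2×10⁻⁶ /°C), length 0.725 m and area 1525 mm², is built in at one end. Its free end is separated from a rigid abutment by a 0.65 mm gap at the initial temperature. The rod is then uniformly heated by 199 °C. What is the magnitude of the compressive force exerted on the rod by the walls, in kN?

Unrestrained expansion: δ_free = αΔT L = 18.2×10⁻⁶ × 199 × 725 = 2.626 mm.
The gap closes (δ_free > 0.65 mm) and the wall then resists a further 2.626 − 0.65 = 1.976 mm of expansion.
Compatibility: PL/(AE) = 1.976 mm, so σ = P/A = E × (1.976/725) = 291.6 MPa.
Force on the wall = σA = 291.6 × 1525 mm² = 444.7 kN.

P ≈ 445 kN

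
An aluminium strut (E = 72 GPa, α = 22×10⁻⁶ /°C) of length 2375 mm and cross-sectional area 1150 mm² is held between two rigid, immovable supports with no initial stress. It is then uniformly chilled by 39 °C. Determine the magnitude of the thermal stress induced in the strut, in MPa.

σ ≈ 61.8 MPa (tensile)

Because both ends are immovable the net strain is zero, and the suppressed thermal strain is αΔT = 22×10⁻⁶ × 39 = 858×10⁻⁶.
σ = EαΔT = 72×10³ × 22×10⁻⁶ × 39 = 61.78 MPa (tensile; the strut is trying to contract).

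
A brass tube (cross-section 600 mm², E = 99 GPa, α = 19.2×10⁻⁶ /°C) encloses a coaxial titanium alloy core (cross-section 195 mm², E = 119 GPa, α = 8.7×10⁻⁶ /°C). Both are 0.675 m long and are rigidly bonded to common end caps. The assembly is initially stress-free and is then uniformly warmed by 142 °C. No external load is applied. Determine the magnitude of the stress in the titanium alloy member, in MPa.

σ ≈ 128 MPa (tensile)

Both members must finish at the same length. With the larger α, the brass tends to over-expand; the plates restrain it, putting the brass in compression and the titanium alloy in tension. With no external load the two internal forces are equal and opposite, magnitude P.
Compatibility of the two members (thermal + elastic change equal): (α₁ − α₂)ΔT = P·[1/(A₁E₁) + 1/(A₂E₂)].
|α₁ − α₂|·ΔT = 10.5×10⁻⁶ × 142 = 0.001491.
1/(A₁E₁) + 1/(A₂E₂) = 1/(600×99×10³) + 1/(195×119×10³) = 5.993×10⁻⁸ N⁻¹.
P = 0.001491 / 5.993×10⁻⁸ = 24880 N = 24.88 kN.
σ_{titanium alloy} = P/A₂ = 24880/195 = 127.6 MPa, tensile.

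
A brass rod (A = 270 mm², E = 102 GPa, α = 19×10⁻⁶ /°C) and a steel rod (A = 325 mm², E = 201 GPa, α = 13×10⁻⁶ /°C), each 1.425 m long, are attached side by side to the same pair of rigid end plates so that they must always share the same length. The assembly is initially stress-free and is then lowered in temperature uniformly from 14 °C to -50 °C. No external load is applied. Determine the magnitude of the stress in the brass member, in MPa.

σ ≈ 27.6 MPa (tensile)

The brass has the larger α, so on cooling it would change length more than the steel if both were free. The rigid plates force a common final length, so the brass is put into tension and the steel into compression, with equal and opposite forces P (no external load).
Setting the final lengths equal and cancelling L: (α₁ − α₂)ΔT = P/(A₁E₁) + P/(A₂E₂).
|α₁ − α₂|·ΔT = 6×10⁻⁶ × 64 = 0.000384.
1/(A₁E₁) + 1/(A₂E₂) = 1/(270×102×10³) + 1/(325×201×10³) = 5.162×10⁻⁸ N⁻¹.
So P = 0.000384 / 5.162×10⁻⁸ = 7.439 kN.
σ_{brass} = P/A₁ = 7439/270 = 27.55 MPa, tensile.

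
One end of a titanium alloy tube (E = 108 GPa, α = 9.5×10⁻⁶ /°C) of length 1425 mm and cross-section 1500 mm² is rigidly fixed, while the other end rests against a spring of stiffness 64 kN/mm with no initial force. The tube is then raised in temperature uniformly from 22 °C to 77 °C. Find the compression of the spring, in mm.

δ ≈ 0.476 mm

Free thermal expansion: δ_free = αΔT L = 9.5×10⁻⁶ × 55 × 1425 = 0.7446 mm.
Let P be the compressive force at the spring. The tube shortens elastically by PL/(AE) and the spring compresses by P/k; together these equal δ_free.
P [ L/(AE) + 1/k ] = δ_free → P [ 1425/(1500×108×10³) + 1/(64×10³) ] = 0.7446.
P = 0.7446 / 2.442×10⁻⁵ = 30490 N.
Spring compression = P/k = 30490/(64×10³) = 0.4764 mm.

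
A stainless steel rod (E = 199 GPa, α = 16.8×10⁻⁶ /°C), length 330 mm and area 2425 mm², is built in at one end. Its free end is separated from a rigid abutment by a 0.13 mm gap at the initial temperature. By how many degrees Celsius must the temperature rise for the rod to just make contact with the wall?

The gap closes when αΔT L = 0.13 mm, since the rod is still unstressed at that instant.
So ΔT = g/(αL) = 0.13/(16.8×10⁻⁶ × 330) = 23.45 °C.

ΔT ≈ 23.4 °C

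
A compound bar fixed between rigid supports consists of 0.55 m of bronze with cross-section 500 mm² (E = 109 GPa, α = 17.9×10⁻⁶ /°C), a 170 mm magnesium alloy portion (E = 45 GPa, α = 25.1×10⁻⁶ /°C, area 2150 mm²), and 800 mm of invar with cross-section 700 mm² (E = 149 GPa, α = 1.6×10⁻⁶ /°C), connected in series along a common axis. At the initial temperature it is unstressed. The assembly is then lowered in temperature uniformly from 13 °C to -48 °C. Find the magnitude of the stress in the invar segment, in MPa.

σ ≈ 68.7 MPa (tensile)

If the supports were absent, the total length change would be Σ αᵢΔT Lᵢ = 17.9×10⁻⁶×61×550 + 25.1×10⁻⁶×61×170 + 1.6×10⁻⁶×61×800 = 0.9389 mm.
Since the ends are fixed, an axial force P builds up, equal in every segment, with P · Σ Lᵢ/(AᵢEᵢ) = δ_free.
Σ Lᵢ/(AᵢEᵢ) = 550/(500×109×10³) + 170/(2150×45×10³) + 800/(700×149×10³) = 1.952×10⁻⁵ mm/N.
So P = 0.9389 / 1.952×10⁻⁵ = 48.1 kN, tensile.
σ_{invar} = P / A = 48100 / 700 = 68.72 MPa.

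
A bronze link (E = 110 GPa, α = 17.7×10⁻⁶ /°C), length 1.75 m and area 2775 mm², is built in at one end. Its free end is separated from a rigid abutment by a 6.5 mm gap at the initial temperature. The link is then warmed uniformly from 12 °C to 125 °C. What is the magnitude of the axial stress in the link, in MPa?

Free thermal elongation = αΔT L = 17.7×10⁻⁶ × 113 × 1750 = 3.5 mm.
Since δ_free = 3.5 mm is less than the 6.5 mm gap, the link never touches the wall. No axial force develops.

σ ≈ 0 MPa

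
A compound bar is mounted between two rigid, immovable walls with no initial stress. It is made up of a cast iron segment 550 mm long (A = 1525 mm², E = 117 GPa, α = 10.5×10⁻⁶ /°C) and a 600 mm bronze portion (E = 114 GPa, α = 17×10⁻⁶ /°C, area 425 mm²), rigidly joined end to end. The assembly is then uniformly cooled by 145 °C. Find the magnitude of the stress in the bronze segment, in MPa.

With the walls removed the bar would change length by δ_free = Σ αᵢΔT Lᵢ = 10.5×10⁻⁶×145×550 + 17×10⁻⁶×145×600 = 2.316 mm.
The rigid supports impose zero overall length change; the single axial force P common to all segments must satisfy P Σ Lᵢ/(AᵢEᵢ) = δ_free.
The series flexibility is Σ Lᵢ/(AᵢEᵢ) = 550/(1525×117×10³) + 600/(425×114×10³) = 1.547×10⁻⁵ mm/N.
So P = 2.316 / 1.547×10⁻⁵ = 149.8 kN, tensile.
σ_{bronze} = P / A = 149800 / 425 = 352.4 MPa.

σ ≈ 352 MPa (tensile)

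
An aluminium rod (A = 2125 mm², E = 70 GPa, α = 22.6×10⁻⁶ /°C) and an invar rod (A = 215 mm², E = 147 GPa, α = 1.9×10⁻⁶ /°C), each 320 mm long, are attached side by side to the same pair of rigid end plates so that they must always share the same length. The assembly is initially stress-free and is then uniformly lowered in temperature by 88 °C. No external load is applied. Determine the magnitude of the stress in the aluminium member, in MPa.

The aluminium has the larger α, so on cooling it would change length more than the invar if both were free. The rigid plates force a common final length, so the aluminium is put into tension and the invar into compression, with equal and opposite forces P (no external load).
Equating the net (thermal + elastic) strains gives |α₁ − α₂|·ΔT = P·[1/(A₁E₁) + 1/(A₂E₂)].
|α₁ − α₂|·ΔT = 20.7×10⁻⁶ × 88 = 0.001822.
1/(A₁E₁) + 1/(A₂E₂) = 1/(2125×70×10³) + 1/(215×147×10³) = 3.836×10⁻⁸ N⁻¹.
So P = 0.001822 / 3.836×10⁻⁸ = 47.48 kN.
σ_{aluminium} = P/A₁ = 47480/2125 = 22.34 MPa, tensile.

σ ≈ 22.3 MPa (tensile)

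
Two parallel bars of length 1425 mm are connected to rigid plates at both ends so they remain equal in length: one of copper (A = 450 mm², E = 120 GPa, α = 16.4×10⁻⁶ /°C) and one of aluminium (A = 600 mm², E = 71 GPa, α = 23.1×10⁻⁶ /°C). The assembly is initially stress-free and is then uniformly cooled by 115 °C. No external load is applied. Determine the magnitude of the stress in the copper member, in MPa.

Equilibrium of a rigid end plate with no external load gives equal and opposite internal forces ±P in the two members. Since α_{aluminium} > α_{copper}, cooling drives the aluminium into tension and the copper into compression.
Equating the net (thermal + elastic) strains gives |α₁ − α₂|·ΔT = P·[1/(A₁E₁) + 1/(A₂E₂)].
|α₁ − α₂|·ΔT = 6.7×10⁻⁶ × 115 = 0.0007705.
1/(A₁E₁) + 1/(A₂E₂) = 1/(450×120×10³) + 1/(600×71×10³) = 4.199×10⁻⁸ N⁻¹.
P = 0.0007705 / 4.199×10⁻⁸ = 18350 N = 18.35 kN.
σ_{copper} = P/A₁ = 18350/450 = 40.77 MPa, compressive.

σ ≈ 40.8 MPa (compressive)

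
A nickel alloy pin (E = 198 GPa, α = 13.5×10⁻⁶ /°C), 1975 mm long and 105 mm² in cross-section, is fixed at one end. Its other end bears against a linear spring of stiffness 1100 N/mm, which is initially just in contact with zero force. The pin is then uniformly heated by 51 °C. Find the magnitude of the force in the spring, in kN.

Free thermal expansion: δ_free = αΔT L = 13.5×10⁻⁶ × 51 × 1975 = 1.36 mm.
Let P be the compressive force at the spring. The pin shortens elastically by PL/(AE) and the spring compresses by P/k; together these equal δ_free.
P [ L/(AE) + 1/k ] = δ_free → P [ 1975/(105×198×10³) + 1/(1100) ] = 1.36.
P = 1.36 / 0.001004 = 1354 N.

P ≈ 1.35 kN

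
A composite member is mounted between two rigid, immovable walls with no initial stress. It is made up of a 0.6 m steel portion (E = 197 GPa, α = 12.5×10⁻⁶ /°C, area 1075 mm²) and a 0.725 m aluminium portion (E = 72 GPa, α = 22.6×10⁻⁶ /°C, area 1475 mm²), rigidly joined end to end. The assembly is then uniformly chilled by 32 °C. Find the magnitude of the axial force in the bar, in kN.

Free thermal contraction of the whole bar: Σ αᵢΔT Lᵢ = 12.5×10⁻⁶×32×600 + 22.6×10⁻⁶×32×725 = 0.7643 mm.
The rigid supports impose zero overall length change; the single axial force P common to all segments must satisfy P Σ Lᵢ/(AᵢEᵢ) = δ_free.
Σ Lᵢ/(AᵢEᵢ) = 600/(1075×197×10³) + 725/(1475×72×10³) = 9.66×10⁻⁶ mm/N.
P = 0.7643 / 9.66×10⁻⁶ = 79120 N = 79.12 kN, tensile.

P ≈ 79.1 kN (tensile)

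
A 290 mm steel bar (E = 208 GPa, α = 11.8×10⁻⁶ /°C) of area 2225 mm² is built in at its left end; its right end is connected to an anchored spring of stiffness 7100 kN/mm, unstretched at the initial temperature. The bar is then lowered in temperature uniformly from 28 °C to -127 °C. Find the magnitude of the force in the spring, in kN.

The unrestrained thermal change is αΔT L = 11.8×10⁻⁶ × 155 × 290 = 0.5304 mm.
With a force P in the spring, the elastic change of the bar is PL/(AE) and that of the spring is P/k; compatibility requires their sum to equal δ_free.
So P = δ_free / [L/(AE) + 1/k] = 0.5304 / [ 290/(2225×208×10³) + 1/(7100×10³) ].
P = 0.5304 / 7.675×10⁻⁷ = 691100 N.

P ≈ 691 kN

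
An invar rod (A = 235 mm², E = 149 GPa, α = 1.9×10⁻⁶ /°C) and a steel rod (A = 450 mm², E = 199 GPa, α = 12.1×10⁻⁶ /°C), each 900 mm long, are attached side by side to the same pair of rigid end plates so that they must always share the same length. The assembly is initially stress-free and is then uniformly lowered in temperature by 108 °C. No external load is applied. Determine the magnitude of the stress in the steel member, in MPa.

The steel has the larger α, so on cooling it would change length more than the invar if both were free. The rigid plates force a common final length, so the steel is put into tension and the invar into compression, with equal and opposite forces P (no external load).
Setting the final lengths equal and cancelling L: (α₁ − α₂)ΔT = P/(A₁E₁) + P/(A₂E₂).
|α₁ − α₂|·ΔT = 10.2×10⁻⁶ × 108 = 0.001102.
1/(A₁E₁) + 1/(A₂E₂) = 1/(235×149×10³) + 1/(450×199×10³) = 3.973×10⁻⁸ N⁻¹.
So P = 0.001102 / 3.973×10⁻⁸ = 27.73 kN.
σ_{steel} = P/A₂ = 27730/450 = 61.62 MPa, tensile.

σ ≈ 61.6 MPa (tensile)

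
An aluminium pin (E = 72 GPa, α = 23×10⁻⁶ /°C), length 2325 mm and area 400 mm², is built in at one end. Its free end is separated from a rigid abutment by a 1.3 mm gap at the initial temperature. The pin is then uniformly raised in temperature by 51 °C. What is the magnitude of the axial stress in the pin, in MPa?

Unrestrained expansion: δ_free = αΔT L = 23×10⁻⁶ × 51 × 2325 = 2.727 mm.
The gap closes (δ_free > 1.3 mm) and the wall then resists a further 2.727 − 1.3 = 1.427 mm of expansion.
So σ = E(δ_free − g)/L = 72×10³ × 1.427/2325 = 44.2 MPa.

σ ≈ 44.2 MPa (compressive)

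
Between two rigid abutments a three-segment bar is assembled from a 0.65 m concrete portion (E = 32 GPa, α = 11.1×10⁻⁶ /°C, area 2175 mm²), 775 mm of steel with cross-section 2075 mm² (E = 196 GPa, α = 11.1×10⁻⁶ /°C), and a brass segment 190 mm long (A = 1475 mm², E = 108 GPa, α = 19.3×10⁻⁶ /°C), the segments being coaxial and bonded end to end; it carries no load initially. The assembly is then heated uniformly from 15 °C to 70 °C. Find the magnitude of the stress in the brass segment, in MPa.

σ ≈ 58.4 MPa (compressive)

Free thermal expansion of the whole bar: Σ αᵢΔT Lᵢ = 11.1×10⁻⁶×55×650 + 11.1×10⁻⁶×55×775 + 19.3×10⁻⁶×55×190 = 1.072 mm.
The walls prevent any net length change, so an axial force P (same in every segment) develops. Compatibility: P · Σ Lᵢ/(AᵢEᵢ) = δ_free.
Σ Lᵢ/(AᵢEᵢ) = 650/(2175×32×10³) + 775/(2075×196×10³) + 190/(1475×108×10³) = 1.244×10⁻⁵ mm/N.
P = 1.072 / 1.244×10⁻⁵ = 86160 N = 86.16 kN, compressive.
σ_{brass} = P / A = 86160 / 1475 = 58.42 MPa.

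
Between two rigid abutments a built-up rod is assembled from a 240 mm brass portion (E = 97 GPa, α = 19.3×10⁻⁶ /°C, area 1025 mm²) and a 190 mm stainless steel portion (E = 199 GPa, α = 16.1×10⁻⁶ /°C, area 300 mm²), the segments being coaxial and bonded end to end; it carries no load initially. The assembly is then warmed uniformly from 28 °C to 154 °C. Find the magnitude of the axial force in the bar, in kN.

With the walls removed the bar would change length by δ_free = Σ αᵢΔT Lᵢ = 19.3×10⁻⁶×126×240 + 16.1×10⁻⁶×126×190 = 0.9691 mm.
Since the ends are fixed, an axial force P builds up, equal in every segment, with P · Σ Lᵢ/(AᵢEᵢ) = δ_free.
The series flexibility is Σ Lᵢ/(AᵢEᵢ) = 240/(1025×97×10³) + 190/(300×199×10³) = 5.596×10⁻⁶ mm/N.
P = 0.9691 / 5.596×10⁻⁶ = 173200 N = 173.2 kN, compressive.

P ≈ 173 kN (compressive)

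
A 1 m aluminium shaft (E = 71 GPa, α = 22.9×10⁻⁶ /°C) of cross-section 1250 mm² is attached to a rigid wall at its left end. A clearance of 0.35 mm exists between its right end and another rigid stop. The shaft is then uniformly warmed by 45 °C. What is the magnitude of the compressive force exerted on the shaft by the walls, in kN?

Unrestrained expansion: δ_free = αΔT L = 22.9×10⁻⁶ × 45 × 1000 = 1.03 mm.
After closing the 0.35 mm clearance, 1.03 − 0.35 = 0.6805 mm of expansion remains to be suppressed by the wall.
So σ = E(δ_free − g)/L = 71×10³ × 0.6805/1000 = 48.32 MPa.
P = σA = 48.32 × 1250 = 60.39 kN.

P ≈ 60.4 kN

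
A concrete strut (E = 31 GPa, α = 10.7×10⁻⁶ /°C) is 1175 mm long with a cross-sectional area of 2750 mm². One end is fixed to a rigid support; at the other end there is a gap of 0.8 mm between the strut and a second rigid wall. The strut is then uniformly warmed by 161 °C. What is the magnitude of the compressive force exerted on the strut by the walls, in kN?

If the wall were absent the strut would grow by αΔT L = 10.7×10⁻⁶ × 161 × 1175 = 2.024 mm.
This exceeds the 0.8 mm gap, so the wall pushes back. The portion of expansion that must be recovered elastically is δ_free − gap = 2.024 − 0.8 = 1.224 mm.
Compatibility: PL/(AE) = 1.224 mm, so σ = P/A = E × (1.224/1175) = 32.3 MPa.
P = σA = 32.3 × 2750 = 88.82 kN.

P ≈ 88.8 kN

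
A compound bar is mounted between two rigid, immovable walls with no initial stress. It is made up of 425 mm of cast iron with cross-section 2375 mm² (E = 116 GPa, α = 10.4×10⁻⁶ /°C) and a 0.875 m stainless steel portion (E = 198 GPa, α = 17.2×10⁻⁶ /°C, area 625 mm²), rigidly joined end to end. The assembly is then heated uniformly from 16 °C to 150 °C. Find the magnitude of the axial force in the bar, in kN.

With the walls removed the bar would change length by δ_free = Σ αᵢΔT Lᵢ = 10.4×10⁻⁶×134×425 + 17.2×10⁻⁶×134×875 = 2.609 mm.
The rigid supports impose zero overall length change; the single axial force P common to all segments must satisfy P Σ Lᵢ/(AᵢEᵢ) = δ_free.
Σ Lᵢ/(AᵢEᵢ) = 425/(2375×116×10³) + 875/(625×198×10³) = 8.613×10⁻⁶ mm/N.
P = 2.609 / 8.613×10⁻⁶ = 302900 N = 302.9 kN, compressive.

P ≈ 303 kN (compressive)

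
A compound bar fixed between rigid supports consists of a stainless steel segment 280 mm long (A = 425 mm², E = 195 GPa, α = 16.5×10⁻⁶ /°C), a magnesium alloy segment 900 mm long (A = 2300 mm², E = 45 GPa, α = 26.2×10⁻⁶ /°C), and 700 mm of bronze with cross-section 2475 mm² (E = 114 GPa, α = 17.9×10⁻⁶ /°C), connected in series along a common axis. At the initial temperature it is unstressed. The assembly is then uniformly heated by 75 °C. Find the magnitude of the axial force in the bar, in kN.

With the walls removed the bar would change length by δ_free = Σ αᵢΔT Lᵢ = 16.5×10⁻⁶×75×280 + 26.2×10⁻⁶×75×900 + 17.9×10⁻⁶×75×700 = 3.055 mm.
The walls prevent any net length change, so an axial force P (same in every segment) develops. Compatibility: P · Σ Lᵢ/(AᵢEᵢ) = δ_free.
The series flexibility is Σ Lᵢ/(AᵢEᵢ) = 280/(425×195×10³) + 900/(2300×45×10³) + 700/(2475×114×10³) = 1.456×10⁻⁵ mm/N.
P = 3.055 / 1.456×10⁻⁵ = 209900 N = 209.9 kN, compressive.

P ≈ 210 kN (compressive)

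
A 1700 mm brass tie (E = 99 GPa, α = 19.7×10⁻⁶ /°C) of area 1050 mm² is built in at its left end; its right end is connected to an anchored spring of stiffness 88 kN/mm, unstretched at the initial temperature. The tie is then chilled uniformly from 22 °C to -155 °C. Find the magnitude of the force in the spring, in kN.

The unrestrained thermal change is αΔT L = 19.7×10⁻⁶ × 177 × 1700 = 5.928 mm.
With a force P in the spring, the elastic change of the tie is PL/(AE) and that of the spring is P/k; compatibility requires their sum to equal δ_free.
P [ L/(AE) + 1/k ] = δ_free → P [ 1700/(1050×99×10³) + 1/(88×10³) ] = 5.928.
P = 5.928 / 2.772×10⁻⁵ = 213900 N.

P ≈ 214 kN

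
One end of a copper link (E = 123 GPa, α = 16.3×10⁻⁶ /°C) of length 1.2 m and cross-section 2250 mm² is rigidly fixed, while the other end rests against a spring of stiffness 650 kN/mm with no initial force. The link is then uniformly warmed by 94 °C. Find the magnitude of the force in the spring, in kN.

Free thermal expansion: δ_free = αΔT L = 16.3×10⁻⁶ × 94 × 1200 = 1.839 mm.
With a force P in the spring, the elastic change of the link is PL/(AE) and that of the spring is P/k; compatibility requires their sum to equal δ_free.
P [ L/(AE) + 1/k ] = δ_free → P [ 1200/(2250×123×10³) + 1/(650×10³) ] = 1.839.
P = 1.839 / 5.875×10⁻⁶ = 313000 N.

P ≈ 313 kN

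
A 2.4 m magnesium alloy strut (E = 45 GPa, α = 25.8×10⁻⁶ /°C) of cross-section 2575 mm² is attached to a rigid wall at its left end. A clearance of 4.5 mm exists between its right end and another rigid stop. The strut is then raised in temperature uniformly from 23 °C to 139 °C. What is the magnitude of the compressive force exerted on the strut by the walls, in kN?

Unrestrained expansion: δ_free = αΔT L = 25.8×10⁻⁶ × 116 × 2400 = 7.183 mm.
This exceeds the 4.5 mm gap, so the wall pushes back. The portion of expansion that must be recovered elastically is δ_free − gap = 7.183 − 4.5 = 2.683 mm.
Compatibility: PL/(AE) = 2.683 mm, so σ = P/A = E × (2.683/2400) = 50.3 MPa.
Force on the wall = σA = 50.3 × 2575 mm² = 129.5 kN.

P ≈ 130 kN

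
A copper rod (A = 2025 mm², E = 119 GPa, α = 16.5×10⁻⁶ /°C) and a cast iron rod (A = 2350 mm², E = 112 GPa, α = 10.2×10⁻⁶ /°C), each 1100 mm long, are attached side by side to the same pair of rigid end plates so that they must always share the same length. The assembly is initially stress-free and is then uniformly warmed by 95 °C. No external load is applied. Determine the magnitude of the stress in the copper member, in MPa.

Both members must finish at the same length. With the larger α, the copper tends to over-expand; the plates restrain it, putting the copper in compression and the cast iron in tension. With no external load the two internal forces are equal and opposite, magnitude P.
Setting the final lengths equal and cancelling L: (α₁ − α₂)ΔT = P/(A₁E₁) + P/(A₂E₂).
|α₁ − α₂|·ΔT = 6.3×10⁻⁶ × 95 = 0.0005985.
1/(A₁E₁) + 1/(A₂E₂) = 1/(2025×119×10³) + 1/(2350×112×10³) = 7.949×10⁻⁹ N⁻¹.
So P = 0.0005985 / 7.949×10⁻⁹ = 75.29 kN.
σ_{copper} = P/A₁ = 75290/2025 = 37.18 MPa, compressive.

σ ≈ 37.2 MPa (compressive)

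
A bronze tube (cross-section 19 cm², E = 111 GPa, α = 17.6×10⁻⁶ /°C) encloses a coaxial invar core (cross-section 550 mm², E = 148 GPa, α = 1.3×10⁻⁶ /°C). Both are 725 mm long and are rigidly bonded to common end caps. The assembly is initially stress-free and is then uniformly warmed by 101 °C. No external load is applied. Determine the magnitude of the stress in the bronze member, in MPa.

The bronze has the larger α, so on heating it would change length more than the invar if both were free. The rigid plates force a common final length, so the bronze is put into compression and the invar into tension, with equal and opposite forces P (no external load).
Equating the net (thermal + elastic) strains gives |α₁ − α₂|·ΔT = P·[1/(A₁E₁) + 1/(A₂E₂)].
|α₁ − α₂|·ΔT = 16.3×10⁻⁶ × 101 = 0.001646.
1/(A₁E₁) + 1/(A₂E₂) = 1/(1900×111×10³) + 1/(550×148×10³) = 1.703×10⁻⁸ N⁻¹.
P = 0.001646 / 1.703×10⁻⁸ = 96690 N = 96.69 kN.
σ_{bronze} = P/A₁ = 96690/1900 = 50.89 MPa, compressive.

σ ≈ 50.9 MPa (compressive)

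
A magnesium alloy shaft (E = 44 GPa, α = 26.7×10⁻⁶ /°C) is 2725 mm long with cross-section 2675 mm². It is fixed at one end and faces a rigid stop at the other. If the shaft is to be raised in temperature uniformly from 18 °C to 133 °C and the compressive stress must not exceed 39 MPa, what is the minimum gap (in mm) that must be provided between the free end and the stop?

Free expansion if unrestrained: δ_free = αΔT L = 26.7×10⁻⁶ × 115 × 2725 = 8.367 mm.
A stress of 39 MPa corresponds to the wall pushing the shaft back by σL/E = 39×2725/(44×10³) = 2.415 mm.
The gap must absorb the remainder: g_min = 8.367 − 2.415 = 5.952 mm.

g ≈ 5.95 mm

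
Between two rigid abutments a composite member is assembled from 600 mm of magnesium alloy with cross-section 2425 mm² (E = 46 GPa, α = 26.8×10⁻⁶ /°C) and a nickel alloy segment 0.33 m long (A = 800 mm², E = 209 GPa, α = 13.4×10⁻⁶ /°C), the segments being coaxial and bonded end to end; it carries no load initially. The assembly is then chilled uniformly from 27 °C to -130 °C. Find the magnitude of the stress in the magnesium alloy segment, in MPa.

σ ≈ 181 MPa (tensile)

Free thermal contraction of the whole bar: Σ αᵢΔT Lᵢ = 26.8×10⁻⁶×157×600 + 13.4×10⁻⁶×157×330 = 3.219 mm.
The walls prevent any net length change, so an axial force P (same in every segment) develops. Compatibility: P · Σ Lᵢ/(AᵢEᵢ) = δ_free.
The series flexibility is Σ Lᵢ/(AᵢEᵢ) = 600/(2425×46×10³) + 330/(800×209×10³) = 7.352×10⁻⁶ mm/N.
Hence P = δ_free / Σ(L/AE) = 3.219/7.352×10⁻⁶ = 437.8 kN (tensile).
σ_{magnesium alloy} = P / A = 437800 / 2425 = 180.5 MPa.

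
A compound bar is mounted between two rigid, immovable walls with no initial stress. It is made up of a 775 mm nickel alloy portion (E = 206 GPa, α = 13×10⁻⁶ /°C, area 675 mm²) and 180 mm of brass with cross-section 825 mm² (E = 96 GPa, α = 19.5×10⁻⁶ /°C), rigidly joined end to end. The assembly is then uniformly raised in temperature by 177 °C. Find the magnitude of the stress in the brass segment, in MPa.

Free thermal expansion of the whole bar: Σ αᵢΔT Lᵢ = 13×10⁻⁶×177×775 + 19.5×10⁻⁶×177×180 = 2.405 mm.
Since the ends are fixed, an axial force P builds up, equal in every segment, with P · Σ Lᵢ/(AᵢEᵢ) = δ_free.
Σ Lᵢ/(AᵢEᵢ) = 775/(675×206×10³) + 180/(825×96×10³) = 7.846×10⁻⁶ mm/N.
P = 2.405 / 7.846×10⁻⁶ = 306500 N = 306.5 kN, compressive.
σ_{brass} = P / A = 306500 / 825 = 371.5 MPa.

σ ≈ 371 MPa (compressive)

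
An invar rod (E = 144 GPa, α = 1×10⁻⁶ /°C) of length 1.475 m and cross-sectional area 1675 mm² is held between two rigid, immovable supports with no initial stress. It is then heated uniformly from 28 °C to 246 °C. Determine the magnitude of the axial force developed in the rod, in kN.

With zero net strain, σ = E·αΔT = 144 GPa × 1×10⁻⁶ × 218 = 31.39 MPa.
P = AEαΔT = 1675 × 144×10³ × 1×10⁻⁶ × 218 = 52.58 kN (compressive).

P ≈ 52.6 kN (compressive)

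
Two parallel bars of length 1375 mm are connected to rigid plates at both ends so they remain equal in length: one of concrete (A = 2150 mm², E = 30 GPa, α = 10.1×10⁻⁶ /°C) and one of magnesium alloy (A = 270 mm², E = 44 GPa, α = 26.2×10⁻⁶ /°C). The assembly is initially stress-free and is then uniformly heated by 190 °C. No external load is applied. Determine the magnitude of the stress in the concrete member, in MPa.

σ ≈ 14.3 MPa (tensile)

Both members must finish at the same length. With the larger α, the magnesium alloy tends to over-expand; the plates restrain it, putting the magnesium alloy in compression and the concrete in tension. With no external load the two internal forces are equal and opposite, magnitude P.
Equating the net (thermal + elastic) strains gives |α₁ − α₂|·ΔT = P·[1/(A₁E₁) + 1/(A₂E₂)].
|α₁ − α₂|·ΔT = 16.1×10⁻⁶ × 190 = 0.003059.
1/(A₁E₁) + 1/(A₂E₂) = 1/(2150×30×10³) + 1/(270×44×10³) = 9.968×10⁻⁸ N⁻¹.
P = 0.003059 / 9.968×10⁻⁸ = 30690 N = 30.69 kN.
σ_{concrete} = P/A₁ = 30690/2150 = 14.27 MPa, tensile.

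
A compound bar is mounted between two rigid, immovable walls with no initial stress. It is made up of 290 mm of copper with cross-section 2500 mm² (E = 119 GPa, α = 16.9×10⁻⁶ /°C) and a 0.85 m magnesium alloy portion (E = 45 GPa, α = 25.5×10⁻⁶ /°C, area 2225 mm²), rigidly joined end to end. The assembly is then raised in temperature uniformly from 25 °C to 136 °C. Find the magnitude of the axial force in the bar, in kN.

P ≈ 312 kN (compressive)

If the supports were absent, the total length change would be Σ αᵢΔT Lᵢ = 16.9×10⁻⁶×111×290 + 25.5×10⁻⁶×111×850 = 2.95 mm.
Since the ends are fixed, an axial force P builds up, equal in every segment, with P · Σ Lᵢ/(AᵢEᵢ) = δ_free.
Σ Lᵢ/(AᵢEᵢ) = 290/(2500×119×10³) + 850/(2225×45×10³) = 9.464×10⁻⁶ mm/N.
P = 2.95 / 9.464×10⁻⁶ = 311700 N = 311.7 kN, compressive.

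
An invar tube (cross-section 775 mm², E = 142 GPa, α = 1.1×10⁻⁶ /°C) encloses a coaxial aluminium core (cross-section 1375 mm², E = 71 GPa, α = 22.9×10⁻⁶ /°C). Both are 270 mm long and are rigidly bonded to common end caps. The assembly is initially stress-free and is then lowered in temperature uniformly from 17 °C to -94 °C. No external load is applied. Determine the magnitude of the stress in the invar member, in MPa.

The aluminium has the larger α, so on cooling it would change length more than the invar if both were free. The rigid plates force a common final length, so the aluminium is put into tension and the invar into compression, with equal and opposite forces P (no external load).
Equating the net (thermal + elastic) strains gives |α₁ − α₂|·ΔT = P·[1/(A₁E₁) + 1/(A₂E₂)].
|α₁ − α₂|·ΔT = 21.8×10⁻⁶ × 111 = 0.00242.
1/(A₁E₁) + 1/(A₂E₂) = 1/(775×142×10³) + 1/(1375×71×10³) = 1.933×10⁻⁸ N⁻¹.
P = 0.00242 / 1.933×10⁻⁸ = 125200 N = 125.2 kN.
σ_{invar} = P/A₁ = 125200/775 = 161.5 MPa, compressive.

σ ≈ 162 MPa (compressive)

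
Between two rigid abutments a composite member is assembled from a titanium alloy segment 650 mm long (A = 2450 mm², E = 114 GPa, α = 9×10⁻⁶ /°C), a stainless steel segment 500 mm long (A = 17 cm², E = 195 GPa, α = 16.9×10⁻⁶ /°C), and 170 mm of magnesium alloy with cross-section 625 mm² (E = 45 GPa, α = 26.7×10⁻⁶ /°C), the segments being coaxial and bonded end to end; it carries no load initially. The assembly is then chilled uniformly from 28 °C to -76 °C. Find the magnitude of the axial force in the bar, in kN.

P ≈ 198 kN (tensile)

With the walls removed the bar would change length by δ_free = Σ αᵢΔT Lᵢ = 9×10⁻⁶×104×650 + 16.9×10⁻⁶×104×500 + 26.7×10⁻⁶×104×170 = 1.959 mm.
The rigid supports impose zero overall length change; the single axial force P common to all segments must satisfy P Σ Lᵢ/(AᵢEᵢ) = δ_free.
Σ Lᵢ/(AᵢEᵢ) = 650/(2450×114×10³) + 500/(1700×195×10³) + 170/(625×45×10³) = 9.88×10⁻⁶ mm/N.
Hence P = δ_free / Σ(L/AE) = 1.959/9.88×10⁻⁶ = 198.3 kN (tensile).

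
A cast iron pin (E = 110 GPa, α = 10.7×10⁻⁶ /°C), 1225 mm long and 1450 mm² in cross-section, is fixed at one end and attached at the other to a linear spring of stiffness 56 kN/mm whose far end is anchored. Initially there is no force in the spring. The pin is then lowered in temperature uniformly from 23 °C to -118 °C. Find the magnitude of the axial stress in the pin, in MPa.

σ ≈ 49.9 MPa (tensile)

If the spring were absent the pin would shorten by αΔT L = 10.7×10⁻⁶ × 141 × 1225 = 1.848 mm.
With a force P in the spring, the elastic change of the pin is PL/(AE) and that of the spring is P/k; compatibility requires their sum to equal δ_free.
So P = δ_free / [L/(AE) + 1/k] = 1.848 / [ 1225/(1450×110×10³) + 1/(56×10³) ].
P = 1.848 / 2.554×10⁻⁵ = 72370 N.
σ = P/A = 72370/1450 = 49.91 MPa.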